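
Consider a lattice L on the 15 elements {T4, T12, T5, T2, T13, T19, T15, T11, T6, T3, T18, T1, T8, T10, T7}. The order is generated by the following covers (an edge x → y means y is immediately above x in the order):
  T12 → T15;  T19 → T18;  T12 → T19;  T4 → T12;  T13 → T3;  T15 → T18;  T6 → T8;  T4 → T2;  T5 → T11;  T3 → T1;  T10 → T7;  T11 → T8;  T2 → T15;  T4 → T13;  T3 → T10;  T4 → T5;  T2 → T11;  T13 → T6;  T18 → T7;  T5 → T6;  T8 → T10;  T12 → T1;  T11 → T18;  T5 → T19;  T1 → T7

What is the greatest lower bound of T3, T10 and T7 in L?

Common lower bounds of {T3, T10, T7}: T13, T3, T4.
The greatest among these is T3.

T3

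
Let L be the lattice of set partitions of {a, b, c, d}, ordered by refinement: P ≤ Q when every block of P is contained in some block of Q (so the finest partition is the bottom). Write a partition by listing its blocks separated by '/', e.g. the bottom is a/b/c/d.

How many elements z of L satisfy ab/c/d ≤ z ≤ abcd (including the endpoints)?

5

The interval [ab/c/d, abcd] = {ab/c/d, ab/cd, abc/d, abcd, abd/c}, which has 5 elements.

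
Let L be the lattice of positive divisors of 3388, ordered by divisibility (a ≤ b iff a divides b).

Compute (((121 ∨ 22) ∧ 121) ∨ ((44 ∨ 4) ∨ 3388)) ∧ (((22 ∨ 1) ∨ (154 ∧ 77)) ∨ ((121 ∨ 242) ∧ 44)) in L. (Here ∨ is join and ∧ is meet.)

121 ∨ 22 = 242
242 ∧ 121 = 121
44 ∨ 4 = 44
44 ∨ 3388 = 3388
121 ∨ 3388 = 3388
22 ∨ 1 = 22
154 ∧ 77 = 77
22 ∨ 77 = 154
121 ∨ 242 = 242
242 ∧ 44 = 22
154 ∨ 22 = 154
3388 ∧ 154 = 154

154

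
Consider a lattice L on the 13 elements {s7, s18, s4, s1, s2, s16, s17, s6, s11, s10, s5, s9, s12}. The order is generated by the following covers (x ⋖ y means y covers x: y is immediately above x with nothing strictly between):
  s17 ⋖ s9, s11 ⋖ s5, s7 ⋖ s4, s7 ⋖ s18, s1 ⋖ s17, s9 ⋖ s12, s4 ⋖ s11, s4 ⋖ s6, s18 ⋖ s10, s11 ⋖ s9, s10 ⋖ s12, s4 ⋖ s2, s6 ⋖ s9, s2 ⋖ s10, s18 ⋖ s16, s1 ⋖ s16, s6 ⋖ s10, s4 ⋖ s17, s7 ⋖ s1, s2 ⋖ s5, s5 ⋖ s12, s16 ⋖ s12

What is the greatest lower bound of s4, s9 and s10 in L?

s4

Common lower bounds of {s4, s9, s10}: s4, s7.
The greatest among these is s4.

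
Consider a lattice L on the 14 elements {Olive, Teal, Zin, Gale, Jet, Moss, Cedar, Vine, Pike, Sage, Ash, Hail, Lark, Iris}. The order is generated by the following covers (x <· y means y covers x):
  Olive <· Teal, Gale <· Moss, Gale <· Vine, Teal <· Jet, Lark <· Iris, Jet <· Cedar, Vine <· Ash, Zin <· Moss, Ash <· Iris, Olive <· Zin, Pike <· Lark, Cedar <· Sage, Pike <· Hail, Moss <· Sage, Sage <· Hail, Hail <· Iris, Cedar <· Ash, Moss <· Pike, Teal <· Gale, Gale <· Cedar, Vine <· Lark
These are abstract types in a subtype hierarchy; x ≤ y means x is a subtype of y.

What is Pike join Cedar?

Hail

Common upper bounds of {Pike, Cedar}: Hail, Iris.
The least among these is Hail.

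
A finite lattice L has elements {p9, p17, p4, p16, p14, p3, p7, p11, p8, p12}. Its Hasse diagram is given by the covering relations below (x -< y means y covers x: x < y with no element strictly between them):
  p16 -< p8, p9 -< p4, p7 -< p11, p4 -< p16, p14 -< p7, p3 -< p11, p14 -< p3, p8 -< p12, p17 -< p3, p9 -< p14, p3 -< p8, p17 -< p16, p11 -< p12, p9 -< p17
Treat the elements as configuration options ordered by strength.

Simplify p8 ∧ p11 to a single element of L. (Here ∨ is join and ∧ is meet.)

p8 ∧ p11 = p3

p3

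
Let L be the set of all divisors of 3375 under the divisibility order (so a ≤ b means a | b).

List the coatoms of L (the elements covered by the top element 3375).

The coatoms are exactly the elements covered by 3375: 1125, 675.

1125, 675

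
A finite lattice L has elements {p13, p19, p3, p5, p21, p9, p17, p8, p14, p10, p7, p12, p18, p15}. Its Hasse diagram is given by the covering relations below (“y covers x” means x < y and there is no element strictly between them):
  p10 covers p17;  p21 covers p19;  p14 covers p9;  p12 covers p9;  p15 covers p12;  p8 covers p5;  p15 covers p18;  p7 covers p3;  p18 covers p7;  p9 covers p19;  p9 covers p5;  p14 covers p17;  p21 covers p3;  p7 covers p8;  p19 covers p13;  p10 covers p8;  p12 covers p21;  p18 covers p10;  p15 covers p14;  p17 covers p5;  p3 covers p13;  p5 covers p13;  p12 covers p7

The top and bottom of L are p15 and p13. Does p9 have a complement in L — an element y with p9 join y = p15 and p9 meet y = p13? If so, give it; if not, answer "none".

For every candidate y, either p9 ∨ y ≠ p15 or p9 ∧ y ≠ p13; no complement exists.

none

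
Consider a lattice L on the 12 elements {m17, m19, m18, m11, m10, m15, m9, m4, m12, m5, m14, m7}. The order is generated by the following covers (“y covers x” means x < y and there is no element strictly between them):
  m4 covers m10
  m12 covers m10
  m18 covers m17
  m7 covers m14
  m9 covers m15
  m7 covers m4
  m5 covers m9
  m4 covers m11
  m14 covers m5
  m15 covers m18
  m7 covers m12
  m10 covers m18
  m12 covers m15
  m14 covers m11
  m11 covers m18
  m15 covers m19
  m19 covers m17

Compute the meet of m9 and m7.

Common lower bounds of {m9, m7}: m15, m17, m18, m19, m9.
The greatest among these is m9.

m9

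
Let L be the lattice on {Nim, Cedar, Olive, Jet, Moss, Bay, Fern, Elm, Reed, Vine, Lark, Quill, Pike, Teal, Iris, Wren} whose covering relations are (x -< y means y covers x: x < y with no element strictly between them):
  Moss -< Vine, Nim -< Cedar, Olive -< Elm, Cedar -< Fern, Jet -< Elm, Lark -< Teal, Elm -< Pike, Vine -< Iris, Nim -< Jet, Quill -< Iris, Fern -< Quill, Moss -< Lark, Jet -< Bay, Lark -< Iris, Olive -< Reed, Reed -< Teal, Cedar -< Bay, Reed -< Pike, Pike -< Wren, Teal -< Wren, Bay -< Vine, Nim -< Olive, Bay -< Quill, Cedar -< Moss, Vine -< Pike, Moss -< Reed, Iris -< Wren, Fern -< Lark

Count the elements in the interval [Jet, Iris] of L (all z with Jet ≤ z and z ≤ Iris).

The interval [Jet, Iris] = {Bay, Iris, Jet, Quill, Vine}, which has 5 elements.

5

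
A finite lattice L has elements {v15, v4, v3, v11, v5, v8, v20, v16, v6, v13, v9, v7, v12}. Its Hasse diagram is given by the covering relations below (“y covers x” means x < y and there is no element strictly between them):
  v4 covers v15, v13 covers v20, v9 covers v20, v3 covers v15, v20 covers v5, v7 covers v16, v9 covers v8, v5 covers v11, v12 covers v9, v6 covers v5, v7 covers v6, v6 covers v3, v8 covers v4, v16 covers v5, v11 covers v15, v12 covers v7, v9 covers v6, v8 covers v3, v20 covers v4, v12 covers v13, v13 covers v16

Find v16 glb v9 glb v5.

Common lower bounds of {v16, v9, v5}: v11, v15, v5.
The greatest among these is v5.

v5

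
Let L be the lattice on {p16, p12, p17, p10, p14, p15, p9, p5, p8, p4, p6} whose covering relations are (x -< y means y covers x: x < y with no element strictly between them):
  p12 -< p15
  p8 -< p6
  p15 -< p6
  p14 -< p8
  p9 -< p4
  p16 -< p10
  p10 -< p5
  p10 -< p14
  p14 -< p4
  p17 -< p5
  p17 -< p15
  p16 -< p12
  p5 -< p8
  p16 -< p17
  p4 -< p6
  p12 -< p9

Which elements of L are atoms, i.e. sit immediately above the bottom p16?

p10, p12, p17

The atoms are exactly the elements that cover p16: p10, p12, p17.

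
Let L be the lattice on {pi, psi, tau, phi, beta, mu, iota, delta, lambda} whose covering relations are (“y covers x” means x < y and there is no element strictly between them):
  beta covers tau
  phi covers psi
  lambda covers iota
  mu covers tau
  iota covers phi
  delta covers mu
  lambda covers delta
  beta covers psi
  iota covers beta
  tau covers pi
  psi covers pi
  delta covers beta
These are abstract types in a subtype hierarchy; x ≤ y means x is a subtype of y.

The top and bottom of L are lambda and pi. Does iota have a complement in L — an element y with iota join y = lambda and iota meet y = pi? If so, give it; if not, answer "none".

none

For every candidate y, either iota ∨ y ≠ lambda or iota ∧ y ≠ pi; no complement exists.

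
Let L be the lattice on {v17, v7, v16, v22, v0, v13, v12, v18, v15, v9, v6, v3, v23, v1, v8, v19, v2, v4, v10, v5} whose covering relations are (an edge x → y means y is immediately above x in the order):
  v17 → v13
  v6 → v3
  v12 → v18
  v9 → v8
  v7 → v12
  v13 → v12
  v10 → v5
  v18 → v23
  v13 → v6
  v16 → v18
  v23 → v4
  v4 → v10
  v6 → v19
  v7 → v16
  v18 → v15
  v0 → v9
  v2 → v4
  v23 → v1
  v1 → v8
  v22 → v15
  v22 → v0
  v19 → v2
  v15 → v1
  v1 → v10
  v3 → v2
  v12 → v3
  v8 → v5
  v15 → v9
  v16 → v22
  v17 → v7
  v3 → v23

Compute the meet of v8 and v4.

Common lower bounds of {v8, v4}: v12, v13, v16, v17, v18, v23, v3, v6, v7.
The greatest among these is v23.

v23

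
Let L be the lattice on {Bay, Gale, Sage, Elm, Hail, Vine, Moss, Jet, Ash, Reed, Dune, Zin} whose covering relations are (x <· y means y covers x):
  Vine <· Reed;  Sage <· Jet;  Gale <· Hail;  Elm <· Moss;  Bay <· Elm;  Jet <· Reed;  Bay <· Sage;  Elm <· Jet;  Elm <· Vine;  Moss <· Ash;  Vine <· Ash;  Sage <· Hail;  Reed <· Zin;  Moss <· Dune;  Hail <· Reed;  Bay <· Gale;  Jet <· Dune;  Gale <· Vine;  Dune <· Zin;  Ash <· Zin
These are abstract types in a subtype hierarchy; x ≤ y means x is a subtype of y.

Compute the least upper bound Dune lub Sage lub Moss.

Common upper bounds of {Dune, Sage, Moss}: Dune, Zin.
The least among these is Dune.

Dune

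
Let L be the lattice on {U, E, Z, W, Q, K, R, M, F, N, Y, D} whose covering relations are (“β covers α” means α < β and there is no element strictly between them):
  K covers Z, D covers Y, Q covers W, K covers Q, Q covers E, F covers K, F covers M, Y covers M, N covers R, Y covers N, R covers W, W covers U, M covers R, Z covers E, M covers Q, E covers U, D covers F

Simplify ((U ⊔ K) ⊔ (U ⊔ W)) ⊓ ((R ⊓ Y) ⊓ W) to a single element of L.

W

U ∨ K = K
U ∨ W = W
K ∨ W = K
R ∧ Y = R
R ∧ W = W
K ∧ W = W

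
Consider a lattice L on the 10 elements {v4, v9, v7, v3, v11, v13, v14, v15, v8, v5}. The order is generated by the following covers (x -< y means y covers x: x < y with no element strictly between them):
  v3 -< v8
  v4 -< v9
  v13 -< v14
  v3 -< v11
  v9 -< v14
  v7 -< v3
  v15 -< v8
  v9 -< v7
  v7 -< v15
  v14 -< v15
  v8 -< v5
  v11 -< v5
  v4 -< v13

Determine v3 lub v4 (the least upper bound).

v3

Common upper bounds of {v3, v4}: v11, v3, v5, v8.
The least among these is v3.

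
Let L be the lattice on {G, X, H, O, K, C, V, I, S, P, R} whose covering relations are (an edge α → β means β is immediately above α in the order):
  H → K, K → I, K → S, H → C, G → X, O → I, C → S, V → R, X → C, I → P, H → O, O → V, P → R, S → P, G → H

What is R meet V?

V

Common lower bounds of {R, V}: G, H, O, V.
The greatest among these is V.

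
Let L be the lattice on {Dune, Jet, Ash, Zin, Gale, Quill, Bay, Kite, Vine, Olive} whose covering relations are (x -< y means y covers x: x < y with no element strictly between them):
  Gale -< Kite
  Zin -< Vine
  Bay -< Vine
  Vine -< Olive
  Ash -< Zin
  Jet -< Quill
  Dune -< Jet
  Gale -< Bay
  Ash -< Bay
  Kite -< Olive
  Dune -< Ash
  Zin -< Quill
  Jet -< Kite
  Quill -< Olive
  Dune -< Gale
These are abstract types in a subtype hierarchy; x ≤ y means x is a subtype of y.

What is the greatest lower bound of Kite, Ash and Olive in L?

Dune

Common lower bounds of {Kite, Ash, Olive}: Dune.
The greatest among these is Dune.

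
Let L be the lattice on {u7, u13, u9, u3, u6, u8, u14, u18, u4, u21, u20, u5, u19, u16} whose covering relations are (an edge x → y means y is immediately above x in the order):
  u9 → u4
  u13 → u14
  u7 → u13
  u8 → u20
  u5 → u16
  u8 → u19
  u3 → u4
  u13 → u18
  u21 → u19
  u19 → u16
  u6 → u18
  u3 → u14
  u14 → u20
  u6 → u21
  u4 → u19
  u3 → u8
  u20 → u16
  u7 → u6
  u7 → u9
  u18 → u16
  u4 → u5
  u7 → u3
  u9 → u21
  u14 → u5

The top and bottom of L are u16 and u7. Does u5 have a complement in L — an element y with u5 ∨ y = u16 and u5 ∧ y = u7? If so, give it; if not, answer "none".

u6

Need y with u5 ∨ y = u16 and u5 ∧ y = u7.
Checking each element gives: u6.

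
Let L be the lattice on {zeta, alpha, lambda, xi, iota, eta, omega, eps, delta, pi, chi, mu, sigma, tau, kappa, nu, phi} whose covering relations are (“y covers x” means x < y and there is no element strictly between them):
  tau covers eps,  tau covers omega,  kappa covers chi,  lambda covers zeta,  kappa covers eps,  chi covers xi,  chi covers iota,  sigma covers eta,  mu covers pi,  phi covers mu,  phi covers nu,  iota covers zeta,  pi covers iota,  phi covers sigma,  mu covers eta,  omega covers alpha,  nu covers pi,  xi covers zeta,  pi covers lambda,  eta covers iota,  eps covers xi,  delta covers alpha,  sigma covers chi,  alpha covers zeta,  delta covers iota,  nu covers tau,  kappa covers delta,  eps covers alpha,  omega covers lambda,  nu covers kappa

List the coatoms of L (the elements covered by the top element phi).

The coatoms are exactly the elements covered by phi: mu, nu, sigma.

mu, nu, sigma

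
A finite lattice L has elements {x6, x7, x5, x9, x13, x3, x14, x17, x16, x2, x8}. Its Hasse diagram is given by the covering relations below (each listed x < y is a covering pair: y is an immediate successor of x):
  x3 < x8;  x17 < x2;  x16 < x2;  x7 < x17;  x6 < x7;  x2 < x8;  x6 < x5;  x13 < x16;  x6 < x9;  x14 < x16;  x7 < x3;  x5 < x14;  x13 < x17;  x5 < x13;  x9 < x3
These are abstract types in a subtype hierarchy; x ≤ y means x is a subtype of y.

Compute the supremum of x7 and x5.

x17

Common upper bounds of {x7, x5}: x17, x2, x8.
The least among these is x17.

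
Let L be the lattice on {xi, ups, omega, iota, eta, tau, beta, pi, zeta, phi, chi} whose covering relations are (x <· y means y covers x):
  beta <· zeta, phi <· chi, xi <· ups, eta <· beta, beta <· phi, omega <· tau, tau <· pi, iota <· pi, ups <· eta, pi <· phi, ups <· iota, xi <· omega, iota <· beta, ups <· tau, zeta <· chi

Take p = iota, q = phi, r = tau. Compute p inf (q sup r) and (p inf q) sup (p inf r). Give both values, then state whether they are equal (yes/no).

iota; iota; yes

q sup r = phi, so p inf (q sup r) = iota inf phi = iota.
p inf q = iota and p inf r = ups, so (p inf q) sup (p inf r) = iota sup ups = iota.
Equal: yes.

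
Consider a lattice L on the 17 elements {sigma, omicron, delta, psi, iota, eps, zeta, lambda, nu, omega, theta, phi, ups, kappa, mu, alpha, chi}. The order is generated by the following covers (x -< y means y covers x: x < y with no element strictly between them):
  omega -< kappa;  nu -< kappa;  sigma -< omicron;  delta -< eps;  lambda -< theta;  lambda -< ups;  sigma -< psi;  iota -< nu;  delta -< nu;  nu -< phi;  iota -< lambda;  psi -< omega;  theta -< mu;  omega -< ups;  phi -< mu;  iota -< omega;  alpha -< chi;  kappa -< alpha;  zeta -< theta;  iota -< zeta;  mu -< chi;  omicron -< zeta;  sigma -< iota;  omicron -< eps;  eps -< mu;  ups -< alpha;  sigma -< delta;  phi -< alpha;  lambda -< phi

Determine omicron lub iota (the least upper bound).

zeta

Common upper bounds of {omicron, iota}: chi, mu, theta, zeta.
The least among these is zeta.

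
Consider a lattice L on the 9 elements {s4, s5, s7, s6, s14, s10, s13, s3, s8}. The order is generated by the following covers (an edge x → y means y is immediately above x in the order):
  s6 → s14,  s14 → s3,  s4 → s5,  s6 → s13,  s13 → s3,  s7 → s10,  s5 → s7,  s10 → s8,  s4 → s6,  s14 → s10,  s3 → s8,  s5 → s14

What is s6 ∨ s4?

Common upper bounds of {s6, s4}: s10, s13, s14, s3, s6, s8.
The least among these is s6.

s6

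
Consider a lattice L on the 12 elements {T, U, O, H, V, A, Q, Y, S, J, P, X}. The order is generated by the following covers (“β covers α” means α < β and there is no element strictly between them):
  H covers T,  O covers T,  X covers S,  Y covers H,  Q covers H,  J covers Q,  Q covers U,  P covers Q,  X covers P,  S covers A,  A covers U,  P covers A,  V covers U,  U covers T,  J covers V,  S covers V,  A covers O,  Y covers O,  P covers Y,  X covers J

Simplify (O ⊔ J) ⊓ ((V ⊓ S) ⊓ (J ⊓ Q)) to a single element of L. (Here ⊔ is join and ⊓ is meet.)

U

O ∨ J = X
V ∧ S = V
J ∧ Q = Q
V ∧ Q = U
X ∧ U = U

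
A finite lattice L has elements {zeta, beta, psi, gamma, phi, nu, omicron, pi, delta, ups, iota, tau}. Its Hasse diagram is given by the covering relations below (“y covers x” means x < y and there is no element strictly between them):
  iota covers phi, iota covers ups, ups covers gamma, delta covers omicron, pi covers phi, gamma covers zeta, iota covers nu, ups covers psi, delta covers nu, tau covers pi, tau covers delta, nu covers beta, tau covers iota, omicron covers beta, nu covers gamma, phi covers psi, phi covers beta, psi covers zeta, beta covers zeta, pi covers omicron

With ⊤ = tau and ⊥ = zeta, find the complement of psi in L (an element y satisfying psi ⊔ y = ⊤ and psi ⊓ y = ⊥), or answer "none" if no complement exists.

Need y with psi ∨ y = tau and psi ∧ y = zeta.
Checking each element gives: delta.

delta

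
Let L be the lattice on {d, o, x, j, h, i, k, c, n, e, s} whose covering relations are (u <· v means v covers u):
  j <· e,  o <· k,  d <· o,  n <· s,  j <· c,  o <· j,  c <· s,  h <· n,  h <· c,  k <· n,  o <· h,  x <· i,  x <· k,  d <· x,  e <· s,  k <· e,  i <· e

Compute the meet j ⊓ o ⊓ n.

o

Common lower bounds of {j, o, n}: d, o.
The greatest among these is o.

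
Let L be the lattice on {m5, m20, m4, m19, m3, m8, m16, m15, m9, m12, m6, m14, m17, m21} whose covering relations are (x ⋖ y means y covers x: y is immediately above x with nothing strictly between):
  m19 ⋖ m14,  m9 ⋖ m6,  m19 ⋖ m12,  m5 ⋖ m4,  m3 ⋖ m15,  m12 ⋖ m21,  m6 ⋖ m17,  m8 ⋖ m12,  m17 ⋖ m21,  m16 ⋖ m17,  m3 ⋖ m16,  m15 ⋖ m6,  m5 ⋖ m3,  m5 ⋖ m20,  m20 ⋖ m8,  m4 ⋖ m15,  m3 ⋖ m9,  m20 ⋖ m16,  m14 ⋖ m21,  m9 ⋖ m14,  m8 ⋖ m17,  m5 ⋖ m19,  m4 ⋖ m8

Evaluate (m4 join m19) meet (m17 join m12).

m12

m4 ∨ m19 = m12
m17 ∨ m12 = m21
m12 ∧ m21 = m12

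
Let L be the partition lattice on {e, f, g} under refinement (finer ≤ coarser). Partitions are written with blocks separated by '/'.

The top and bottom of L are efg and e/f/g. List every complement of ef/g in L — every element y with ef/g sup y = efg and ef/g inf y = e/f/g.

Need y with ef/g ∨ y = efg and ef/g ∧ y = e/f/g.
Checking each element gives: e/fg, eg/f.

e/fg, eg/f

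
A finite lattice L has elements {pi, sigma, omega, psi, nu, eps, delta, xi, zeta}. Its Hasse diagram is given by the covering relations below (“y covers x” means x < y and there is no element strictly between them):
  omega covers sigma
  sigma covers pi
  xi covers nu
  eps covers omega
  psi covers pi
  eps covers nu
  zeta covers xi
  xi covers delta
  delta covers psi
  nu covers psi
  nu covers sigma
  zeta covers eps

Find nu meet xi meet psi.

Common lower bounds of {nu, xi, psi}: pi, psi.
The greatest among these is psi.

psi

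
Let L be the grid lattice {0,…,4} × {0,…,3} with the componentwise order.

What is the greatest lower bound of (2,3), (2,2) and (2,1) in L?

In a product of chains, the meet is componentwise min, giving (2,1).

(2,1)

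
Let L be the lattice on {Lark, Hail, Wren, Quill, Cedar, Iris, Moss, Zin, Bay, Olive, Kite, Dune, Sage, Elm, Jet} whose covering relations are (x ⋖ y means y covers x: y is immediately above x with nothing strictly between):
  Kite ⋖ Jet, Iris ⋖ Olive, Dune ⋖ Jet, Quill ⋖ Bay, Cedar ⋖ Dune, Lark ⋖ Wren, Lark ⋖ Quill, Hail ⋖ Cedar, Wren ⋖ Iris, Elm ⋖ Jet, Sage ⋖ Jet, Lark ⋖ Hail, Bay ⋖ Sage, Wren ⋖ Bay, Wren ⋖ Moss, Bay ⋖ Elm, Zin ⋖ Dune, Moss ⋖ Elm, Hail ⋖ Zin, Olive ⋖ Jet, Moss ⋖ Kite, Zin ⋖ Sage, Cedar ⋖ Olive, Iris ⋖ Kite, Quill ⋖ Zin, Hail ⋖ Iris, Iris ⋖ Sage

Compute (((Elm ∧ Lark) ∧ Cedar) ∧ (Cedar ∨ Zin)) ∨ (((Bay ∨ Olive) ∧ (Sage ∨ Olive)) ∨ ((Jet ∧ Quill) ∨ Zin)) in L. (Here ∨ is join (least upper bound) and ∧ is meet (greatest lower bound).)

Jet

Elm ∧ Lark = Lark
Lark ∧ Cedar = Lark
Cedar ∨ Zin = Dune
Lark ∧ Dune = Lark
Bay ∨ Olive = Jet
Sage ∨ Olive = Jet
Jet ∧ Jet = Jet
Jet ∧ Quill = Quill
Quill ∨ Zin = Zin
Jet ∨ Zin = Jet
Lark ∨ Jet = Jet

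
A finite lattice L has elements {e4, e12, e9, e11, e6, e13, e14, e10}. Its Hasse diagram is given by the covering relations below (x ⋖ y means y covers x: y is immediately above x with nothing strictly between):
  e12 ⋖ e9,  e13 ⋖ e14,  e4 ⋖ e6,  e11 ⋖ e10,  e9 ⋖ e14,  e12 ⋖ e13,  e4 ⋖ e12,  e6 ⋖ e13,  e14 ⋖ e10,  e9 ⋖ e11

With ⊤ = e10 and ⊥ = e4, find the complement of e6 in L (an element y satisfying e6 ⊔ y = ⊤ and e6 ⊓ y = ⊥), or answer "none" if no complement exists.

Need y with e6 ∨ y = e10 and e6 ∧ y = e4.
Checking each element gives: e11.

e11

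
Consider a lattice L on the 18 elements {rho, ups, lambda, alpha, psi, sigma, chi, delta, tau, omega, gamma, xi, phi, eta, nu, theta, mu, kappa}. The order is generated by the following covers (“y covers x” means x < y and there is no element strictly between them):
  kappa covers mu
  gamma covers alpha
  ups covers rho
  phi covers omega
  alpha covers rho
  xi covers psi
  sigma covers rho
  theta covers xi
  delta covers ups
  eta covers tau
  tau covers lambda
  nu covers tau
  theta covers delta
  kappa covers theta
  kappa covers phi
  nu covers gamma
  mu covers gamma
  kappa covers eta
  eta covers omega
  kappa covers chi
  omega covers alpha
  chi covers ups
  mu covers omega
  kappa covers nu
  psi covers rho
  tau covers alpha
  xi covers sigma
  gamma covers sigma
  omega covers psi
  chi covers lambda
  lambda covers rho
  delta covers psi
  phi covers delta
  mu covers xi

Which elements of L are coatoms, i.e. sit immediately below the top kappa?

The coatoms are exactly the elements covered by kappa: chi, eta, mu, nu, phi, theta.

chi, eta, mu, nu, phi, theta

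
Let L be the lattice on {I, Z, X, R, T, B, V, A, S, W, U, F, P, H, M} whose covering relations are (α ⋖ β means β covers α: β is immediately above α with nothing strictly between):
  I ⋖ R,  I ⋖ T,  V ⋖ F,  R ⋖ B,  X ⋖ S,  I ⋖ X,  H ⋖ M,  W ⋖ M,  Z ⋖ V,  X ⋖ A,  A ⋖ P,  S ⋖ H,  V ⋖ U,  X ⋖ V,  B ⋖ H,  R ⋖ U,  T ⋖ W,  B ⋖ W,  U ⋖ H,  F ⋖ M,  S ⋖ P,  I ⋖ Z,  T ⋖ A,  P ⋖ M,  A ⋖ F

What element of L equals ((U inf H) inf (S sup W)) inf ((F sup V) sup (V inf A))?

V

U ∧ H = U
S ∨ W = M
U ∧ M = U
F ∨ V = F
V ∧ A = X
F ∨ X = F
U ∧ F = V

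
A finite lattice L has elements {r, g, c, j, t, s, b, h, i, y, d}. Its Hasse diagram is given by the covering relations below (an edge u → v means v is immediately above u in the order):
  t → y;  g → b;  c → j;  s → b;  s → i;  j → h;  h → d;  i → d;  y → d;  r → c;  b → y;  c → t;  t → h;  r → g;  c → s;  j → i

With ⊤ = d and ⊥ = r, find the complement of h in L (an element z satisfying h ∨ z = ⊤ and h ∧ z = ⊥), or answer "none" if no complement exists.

Need z with h ∨ z = d and h ∧ z = r.
Checking each element gives: g.

g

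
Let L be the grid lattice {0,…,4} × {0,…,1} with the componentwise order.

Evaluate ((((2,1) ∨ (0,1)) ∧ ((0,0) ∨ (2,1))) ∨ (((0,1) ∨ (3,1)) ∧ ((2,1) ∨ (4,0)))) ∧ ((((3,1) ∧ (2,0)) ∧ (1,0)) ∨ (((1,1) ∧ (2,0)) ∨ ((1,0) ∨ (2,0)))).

(2,0)

(2,1) ∨ (0,1) = (2,1)
(0,0) ∨ (2,1) = (2,1)
(2,1) ∧ (2,1) = (2,1)
(0,1) ∨ (3,1) = (3,1)
(2,1) ∨ (4,0) = (4,1)
(3,1) ∧ (4,1) = (3,1)
(2,1) ∨ (3,1) = (3,1)
(3,1) ∧ (2,0) = (2,0)
(2,0) ∧ (1,0) = (1,0)
(1,1) ∧ (2,0) = (1,0)
(1,0) ∨ (2,0) = (2,0)
(1,0) ∨ (2,0) = (2,0)
(1,0) ∨ (2,0) = (2,0)
(3,1) ∧ (2,0) = (2,0)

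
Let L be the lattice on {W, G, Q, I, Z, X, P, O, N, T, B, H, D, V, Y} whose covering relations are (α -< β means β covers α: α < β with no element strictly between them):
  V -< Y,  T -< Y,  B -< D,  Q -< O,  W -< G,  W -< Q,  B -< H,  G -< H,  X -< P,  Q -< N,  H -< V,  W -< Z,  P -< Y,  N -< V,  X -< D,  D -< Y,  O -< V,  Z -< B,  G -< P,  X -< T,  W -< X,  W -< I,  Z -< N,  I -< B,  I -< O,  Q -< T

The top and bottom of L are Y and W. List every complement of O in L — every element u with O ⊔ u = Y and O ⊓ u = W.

P, X

Need u with O ∨ u = Y and O ∧ u = W.
Checking each element gives: P, X.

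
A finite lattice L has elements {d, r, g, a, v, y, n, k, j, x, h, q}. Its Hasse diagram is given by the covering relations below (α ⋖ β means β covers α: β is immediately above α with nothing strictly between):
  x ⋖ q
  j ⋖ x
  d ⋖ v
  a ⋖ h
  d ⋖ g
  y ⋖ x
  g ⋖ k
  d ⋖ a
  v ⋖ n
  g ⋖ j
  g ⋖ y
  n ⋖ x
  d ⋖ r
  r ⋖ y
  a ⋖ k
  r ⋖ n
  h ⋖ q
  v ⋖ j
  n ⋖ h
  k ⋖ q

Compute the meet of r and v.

Common lower bounds of {r, v}: d.
The greatest among these is d.

d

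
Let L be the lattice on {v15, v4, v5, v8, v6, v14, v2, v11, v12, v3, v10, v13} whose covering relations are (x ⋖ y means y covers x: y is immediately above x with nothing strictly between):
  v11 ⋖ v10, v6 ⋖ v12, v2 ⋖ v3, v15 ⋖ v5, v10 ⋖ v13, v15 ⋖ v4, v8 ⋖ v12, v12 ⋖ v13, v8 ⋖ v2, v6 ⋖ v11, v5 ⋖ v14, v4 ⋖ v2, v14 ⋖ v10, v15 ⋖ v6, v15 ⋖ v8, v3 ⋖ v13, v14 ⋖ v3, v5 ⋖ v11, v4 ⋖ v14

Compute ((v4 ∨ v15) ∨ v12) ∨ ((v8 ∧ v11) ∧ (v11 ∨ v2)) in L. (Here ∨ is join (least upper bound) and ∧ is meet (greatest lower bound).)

v13

v4 ∨ v15 = v4
v4 ∨ v12 = v13
v8 ∧ v11 = v15
v11 ∨ v2 = v13
v15 ∧ v13 = v15
v13 ∨ v15 = v13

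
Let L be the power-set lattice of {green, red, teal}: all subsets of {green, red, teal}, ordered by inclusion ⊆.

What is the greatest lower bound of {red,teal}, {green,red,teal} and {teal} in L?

Common lower bounds of {{red,teal}, {green,red,teal}, {teal}}: {teal}, {}.
The greatest among these is {teal}.

{teal}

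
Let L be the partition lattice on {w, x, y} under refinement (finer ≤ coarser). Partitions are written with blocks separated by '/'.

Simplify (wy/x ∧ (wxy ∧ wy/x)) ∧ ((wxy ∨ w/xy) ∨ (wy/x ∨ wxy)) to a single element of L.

wxy ∧ wy/x = wy/x
wy/x ∧ wy/x = wy/x
wxy ∨ w/xy = wxy
wy/x ∨ wxy = wxy
wxy ∨ wxy = wxy
wy/x ∧ wxy = wy/x

wy/x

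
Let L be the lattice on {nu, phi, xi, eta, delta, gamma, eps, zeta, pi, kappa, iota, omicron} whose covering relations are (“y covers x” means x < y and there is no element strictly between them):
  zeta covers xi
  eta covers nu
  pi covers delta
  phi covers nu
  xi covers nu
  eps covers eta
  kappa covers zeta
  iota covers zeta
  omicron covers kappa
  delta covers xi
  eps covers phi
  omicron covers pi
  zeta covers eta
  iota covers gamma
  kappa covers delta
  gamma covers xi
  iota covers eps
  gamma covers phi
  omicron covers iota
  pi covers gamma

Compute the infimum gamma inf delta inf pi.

Common lower bounds of {gamma, delta, pi}: nu, xi.
The greatest among these is xi.

xi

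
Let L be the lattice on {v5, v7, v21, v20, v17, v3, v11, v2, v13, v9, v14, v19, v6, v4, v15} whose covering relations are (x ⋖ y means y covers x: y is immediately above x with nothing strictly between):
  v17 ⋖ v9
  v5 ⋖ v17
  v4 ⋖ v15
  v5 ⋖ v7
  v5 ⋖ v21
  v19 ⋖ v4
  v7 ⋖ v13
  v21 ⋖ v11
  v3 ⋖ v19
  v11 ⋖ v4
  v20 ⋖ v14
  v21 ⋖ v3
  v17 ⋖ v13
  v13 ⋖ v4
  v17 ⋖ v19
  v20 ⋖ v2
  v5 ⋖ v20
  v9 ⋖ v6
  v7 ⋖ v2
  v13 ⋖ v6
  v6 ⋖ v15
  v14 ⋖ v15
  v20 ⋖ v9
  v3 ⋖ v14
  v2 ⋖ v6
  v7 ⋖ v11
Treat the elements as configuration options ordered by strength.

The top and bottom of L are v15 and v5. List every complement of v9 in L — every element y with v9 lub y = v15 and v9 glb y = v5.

v11, v21, v3

Need y with v9 ∨ y = v15 and v9 ∧ y = v5.
Checking each element gives: v11, v21, v3.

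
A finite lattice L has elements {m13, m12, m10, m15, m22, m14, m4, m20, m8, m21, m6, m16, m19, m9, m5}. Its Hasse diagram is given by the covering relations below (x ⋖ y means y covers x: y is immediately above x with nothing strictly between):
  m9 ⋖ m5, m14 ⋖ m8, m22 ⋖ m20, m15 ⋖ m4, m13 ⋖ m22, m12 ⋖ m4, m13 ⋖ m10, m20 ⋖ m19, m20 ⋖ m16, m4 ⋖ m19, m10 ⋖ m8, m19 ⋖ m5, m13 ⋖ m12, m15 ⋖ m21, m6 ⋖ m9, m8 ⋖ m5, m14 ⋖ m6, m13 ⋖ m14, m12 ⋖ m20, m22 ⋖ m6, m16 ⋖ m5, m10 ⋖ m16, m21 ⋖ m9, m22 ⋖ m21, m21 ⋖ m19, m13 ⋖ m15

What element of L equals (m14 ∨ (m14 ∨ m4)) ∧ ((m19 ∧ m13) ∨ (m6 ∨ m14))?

m6

m14 ∨ m4 = m5
m14 ∨ m5 = m5
m19 ∧ m13 = m13
m6 ∨ m14 = m6
m13 ∨ m6 = m6
m5 ∧ m6 = m6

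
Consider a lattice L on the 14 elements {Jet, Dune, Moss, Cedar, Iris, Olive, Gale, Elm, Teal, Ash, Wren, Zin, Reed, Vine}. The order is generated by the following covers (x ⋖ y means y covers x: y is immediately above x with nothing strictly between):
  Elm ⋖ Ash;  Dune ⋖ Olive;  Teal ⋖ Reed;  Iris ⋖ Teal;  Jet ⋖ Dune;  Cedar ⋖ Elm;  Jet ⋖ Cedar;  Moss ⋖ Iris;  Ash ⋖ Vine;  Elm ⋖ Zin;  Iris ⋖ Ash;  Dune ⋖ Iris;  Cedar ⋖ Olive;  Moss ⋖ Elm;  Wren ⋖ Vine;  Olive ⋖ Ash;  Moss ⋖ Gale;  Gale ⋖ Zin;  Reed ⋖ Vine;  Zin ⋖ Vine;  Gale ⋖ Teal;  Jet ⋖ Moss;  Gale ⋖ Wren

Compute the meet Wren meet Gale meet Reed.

Common lower bounds of {Wren, Gale, Reed}: Gale, Jet, Moss.
The greatest among these is Gale.

Gale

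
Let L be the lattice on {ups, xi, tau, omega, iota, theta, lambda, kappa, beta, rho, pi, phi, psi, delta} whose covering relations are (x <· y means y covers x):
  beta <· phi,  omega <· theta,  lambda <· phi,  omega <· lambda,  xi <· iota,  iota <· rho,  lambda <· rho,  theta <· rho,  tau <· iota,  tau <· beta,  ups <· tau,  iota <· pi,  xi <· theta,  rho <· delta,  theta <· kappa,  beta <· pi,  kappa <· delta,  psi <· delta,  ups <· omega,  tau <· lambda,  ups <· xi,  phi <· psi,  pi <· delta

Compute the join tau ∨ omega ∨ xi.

rho

Common upper bounds of {tau, omega, xi}: delta, rho.
The least among these is rho.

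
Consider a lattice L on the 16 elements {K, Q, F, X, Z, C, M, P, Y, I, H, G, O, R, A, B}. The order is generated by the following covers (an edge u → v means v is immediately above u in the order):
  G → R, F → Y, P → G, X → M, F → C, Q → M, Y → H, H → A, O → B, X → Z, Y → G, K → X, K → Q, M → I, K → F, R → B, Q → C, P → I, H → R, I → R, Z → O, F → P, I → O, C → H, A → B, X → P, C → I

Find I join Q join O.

O

Common upper bounds of {I, Q, O}: B, O.
The least among these is O.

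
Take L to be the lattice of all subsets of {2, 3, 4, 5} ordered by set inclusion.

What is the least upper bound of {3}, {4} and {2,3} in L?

Under ⊆, join is union: {3} ∪ {4} ∪ {2,3} = {2,3,4}.

{2,3,4}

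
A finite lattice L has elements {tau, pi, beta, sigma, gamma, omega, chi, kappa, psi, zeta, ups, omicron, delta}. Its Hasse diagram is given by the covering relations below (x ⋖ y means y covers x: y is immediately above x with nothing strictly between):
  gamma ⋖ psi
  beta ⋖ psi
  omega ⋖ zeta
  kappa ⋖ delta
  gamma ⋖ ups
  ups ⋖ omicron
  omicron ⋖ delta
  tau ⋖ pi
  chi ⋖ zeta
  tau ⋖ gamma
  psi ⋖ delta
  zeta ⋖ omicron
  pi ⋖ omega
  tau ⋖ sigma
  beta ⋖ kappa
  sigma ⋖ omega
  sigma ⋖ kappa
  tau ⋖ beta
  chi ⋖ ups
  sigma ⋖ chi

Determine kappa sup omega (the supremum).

Common upper bounds of {kappa, omega}: delta.
The least among these is delta.

delta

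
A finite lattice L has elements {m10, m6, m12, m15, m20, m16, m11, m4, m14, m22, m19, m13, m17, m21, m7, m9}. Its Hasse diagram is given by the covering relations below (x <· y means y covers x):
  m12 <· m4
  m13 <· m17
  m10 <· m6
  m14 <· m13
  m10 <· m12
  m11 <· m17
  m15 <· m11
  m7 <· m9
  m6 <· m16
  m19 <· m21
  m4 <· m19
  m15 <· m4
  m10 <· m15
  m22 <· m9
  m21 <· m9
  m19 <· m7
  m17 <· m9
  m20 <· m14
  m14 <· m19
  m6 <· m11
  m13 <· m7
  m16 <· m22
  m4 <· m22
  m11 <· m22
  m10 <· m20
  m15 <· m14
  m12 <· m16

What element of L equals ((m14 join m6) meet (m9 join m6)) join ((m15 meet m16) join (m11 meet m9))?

m17

m14 ∨ m6 = m17
m9 ∨ m6 = m9
m17 ∧ m9 = m17
m15 ∧ m16 = m10
m11 ∧ m9 = m11
m10 ∨ m11 = m11
m17 ∨ m11 = m17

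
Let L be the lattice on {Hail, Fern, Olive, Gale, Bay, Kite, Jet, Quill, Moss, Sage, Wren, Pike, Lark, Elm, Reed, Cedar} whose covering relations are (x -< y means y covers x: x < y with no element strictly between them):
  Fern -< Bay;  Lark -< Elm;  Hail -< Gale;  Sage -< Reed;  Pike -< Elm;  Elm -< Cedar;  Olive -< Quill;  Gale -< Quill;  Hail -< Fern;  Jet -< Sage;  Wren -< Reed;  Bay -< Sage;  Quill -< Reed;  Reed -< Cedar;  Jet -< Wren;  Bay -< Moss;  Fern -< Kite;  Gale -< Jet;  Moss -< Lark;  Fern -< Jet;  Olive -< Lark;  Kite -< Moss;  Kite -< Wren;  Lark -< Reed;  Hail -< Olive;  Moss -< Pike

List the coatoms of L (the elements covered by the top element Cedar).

Elm, Reed

The coatoms are exactly the elements covered by Cedar: Elm, Reed.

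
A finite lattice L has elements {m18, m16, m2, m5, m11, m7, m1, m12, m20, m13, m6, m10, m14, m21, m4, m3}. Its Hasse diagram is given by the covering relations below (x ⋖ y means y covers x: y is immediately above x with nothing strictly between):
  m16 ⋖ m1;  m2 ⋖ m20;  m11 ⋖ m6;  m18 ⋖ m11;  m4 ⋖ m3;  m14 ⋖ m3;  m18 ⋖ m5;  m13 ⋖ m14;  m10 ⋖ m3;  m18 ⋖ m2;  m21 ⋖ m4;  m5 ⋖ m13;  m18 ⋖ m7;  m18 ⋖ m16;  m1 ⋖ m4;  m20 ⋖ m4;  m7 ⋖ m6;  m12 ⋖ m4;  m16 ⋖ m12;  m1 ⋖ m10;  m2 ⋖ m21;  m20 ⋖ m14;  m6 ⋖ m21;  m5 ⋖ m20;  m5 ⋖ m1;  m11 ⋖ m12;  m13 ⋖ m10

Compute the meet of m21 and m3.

Common lower bounds of {m21, m3}: m11, m18, m2, m21, m6, m7.
The greatest among these is m21.

m21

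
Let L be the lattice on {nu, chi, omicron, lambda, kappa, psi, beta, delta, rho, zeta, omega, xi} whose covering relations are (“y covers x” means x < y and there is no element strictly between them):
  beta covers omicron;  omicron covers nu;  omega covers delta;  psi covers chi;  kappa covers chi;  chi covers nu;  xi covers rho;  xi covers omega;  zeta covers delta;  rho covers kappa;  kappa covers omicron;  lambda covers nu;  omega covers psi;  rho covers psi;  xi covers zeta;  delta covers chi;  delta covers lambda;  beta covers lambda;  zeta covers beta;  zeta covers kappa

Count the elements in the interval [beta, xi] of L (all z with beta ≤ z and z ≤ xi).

3

The interval [beta, xi] = {beta, xi, zeta}, which has 3 elements.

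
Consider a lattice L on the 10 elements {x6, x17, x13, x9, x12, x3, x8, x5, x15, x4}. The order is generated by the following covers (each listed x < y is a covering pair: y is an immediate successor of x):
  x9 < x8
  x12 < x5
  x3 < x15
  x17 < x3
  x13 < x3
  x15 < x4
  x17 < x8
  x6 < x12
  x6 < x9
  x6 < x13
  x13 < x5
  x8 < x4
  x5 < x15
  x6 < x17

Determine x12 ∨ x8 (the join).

x4

Common upper bounds of {x12, x8}: x4.
The least among these is x4.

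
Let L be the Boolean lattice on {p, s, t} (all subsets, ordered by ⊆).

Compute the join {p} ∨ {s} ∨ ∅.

Under ⊆, join is union: {p} ∪ {s} ∪ ∅ = {p,s}.

{p,s}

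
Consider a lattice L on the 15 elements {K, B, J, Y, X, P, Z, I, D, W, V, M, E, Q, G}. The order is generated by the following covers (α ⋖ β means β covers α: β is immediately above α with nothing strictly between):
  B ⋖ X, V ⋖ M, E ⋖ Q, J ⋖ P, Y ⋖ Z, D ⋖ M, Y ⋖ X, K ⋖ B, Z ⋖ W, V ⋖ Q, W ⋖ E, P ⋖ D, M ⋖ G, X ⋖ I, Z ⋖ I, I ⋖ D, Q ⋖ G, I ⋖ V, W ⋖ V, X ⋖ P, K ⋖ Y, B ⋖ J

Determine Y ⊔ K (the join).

Y

Common upper bounds of {Y, K}: D, E, G, I, M, P, Q, V, W, X, Y, Z.
The least among these is Y.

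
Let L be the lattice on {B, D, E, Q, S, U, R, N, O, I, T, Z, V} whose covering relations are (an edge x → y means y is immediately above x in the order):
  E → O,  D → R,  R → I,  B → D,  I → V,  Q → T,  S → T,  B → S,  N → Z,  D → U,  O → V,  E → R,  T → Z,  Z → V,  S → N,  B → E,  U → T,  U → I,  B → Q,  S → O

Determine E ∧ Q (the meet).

B

Common lower bounds of {E, Q}: B.
The greatest among these is B.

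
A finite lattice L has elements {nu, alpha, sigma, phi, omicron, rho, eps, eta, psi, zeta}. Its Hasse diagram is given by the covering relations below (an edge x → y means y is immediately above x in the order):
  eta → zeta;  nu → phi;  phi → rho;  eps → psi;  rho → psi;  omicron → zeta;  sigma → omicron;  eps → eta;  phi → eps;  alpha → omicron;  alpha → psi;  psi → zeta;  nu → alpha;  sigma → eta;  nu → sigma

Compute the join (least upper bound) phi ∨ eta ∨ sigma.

Common upper bounds of {phi, eta, sigma}: eta, zeta.
The least among these is eta.

eta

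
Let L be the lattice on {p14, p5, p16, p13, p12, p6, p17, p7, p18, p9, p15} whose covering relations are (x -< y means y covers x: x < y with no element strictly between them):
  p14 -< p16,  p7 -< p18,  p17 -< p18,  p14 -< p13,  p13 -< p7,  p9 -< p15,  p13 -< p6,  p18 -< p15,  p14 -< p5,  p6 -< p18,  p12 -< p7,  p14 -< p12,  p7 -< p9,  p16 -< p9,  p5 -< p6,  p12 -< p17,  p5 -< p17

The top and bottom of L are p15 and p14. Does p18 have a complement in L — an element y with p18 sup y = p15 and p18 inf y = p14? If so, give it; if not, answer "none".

p16

Need y with p18 ∨ y = p15 and p18 ∧ y = p14.
Checking each element gives: p16.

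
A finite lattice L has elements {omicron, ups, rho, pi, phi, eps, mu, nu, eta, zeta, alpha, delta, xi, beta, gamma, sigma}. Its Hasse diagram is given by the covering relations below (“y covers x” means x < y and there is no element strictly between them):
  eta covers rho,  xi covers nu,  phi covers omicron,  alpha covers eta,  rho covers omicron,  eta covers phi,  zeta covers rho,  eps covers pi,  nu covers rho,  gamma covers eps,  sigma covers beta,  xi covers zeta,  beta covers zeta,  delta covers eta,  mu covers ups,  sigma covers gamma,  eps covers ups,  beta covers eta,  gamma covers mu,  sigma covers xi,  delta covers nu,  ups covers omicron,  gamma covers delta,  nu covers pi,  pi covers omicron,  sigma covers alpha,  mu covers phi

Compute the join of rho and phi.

eta

Common upper bounds of {rho, phi}: alpha, beta, delta, eta, gamma, sigma.
The least among these is eta.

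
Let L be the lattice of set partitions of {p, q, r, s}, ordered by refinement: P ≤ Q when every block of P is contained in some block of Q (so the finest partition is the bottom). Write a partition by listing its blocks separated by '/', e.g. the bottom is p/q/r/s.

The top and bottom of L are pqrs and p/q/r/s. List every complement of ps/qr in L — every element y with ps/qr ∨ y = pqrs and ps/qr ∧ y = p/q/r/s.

p/q/rs, p/qs/r, pq/r/s, pq/rs, pr/q/s, pr/qs

Need y with ps/qr ∨ y = pqrs and ps/qr ∧ y = p/q/r/s.
Checking each element gives: p/q/rs, p/qs/r, pq/r/s, pq/rs, pr/q/s, pr/qs.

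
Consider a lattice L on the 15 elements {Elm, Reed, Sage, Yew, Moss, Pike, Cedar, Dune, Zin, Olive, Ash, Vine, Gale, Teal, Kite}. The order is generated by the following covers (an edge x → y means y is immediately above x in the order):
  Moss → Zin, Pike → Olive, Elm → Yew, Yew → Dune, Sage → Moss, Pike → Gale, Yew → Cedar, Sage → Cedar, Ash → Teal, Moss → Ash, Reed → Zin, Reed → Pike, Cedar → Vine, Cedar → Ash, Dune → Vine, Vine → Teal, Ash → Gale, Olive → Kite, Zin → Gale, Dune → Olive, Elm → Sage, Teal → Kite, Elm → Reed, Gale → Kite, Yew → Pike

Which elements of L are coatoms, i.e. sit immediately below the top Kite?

The coatoms are exactly the elements covered by Kite: Gale, Olive, Teal.

Gale, Olive, Teal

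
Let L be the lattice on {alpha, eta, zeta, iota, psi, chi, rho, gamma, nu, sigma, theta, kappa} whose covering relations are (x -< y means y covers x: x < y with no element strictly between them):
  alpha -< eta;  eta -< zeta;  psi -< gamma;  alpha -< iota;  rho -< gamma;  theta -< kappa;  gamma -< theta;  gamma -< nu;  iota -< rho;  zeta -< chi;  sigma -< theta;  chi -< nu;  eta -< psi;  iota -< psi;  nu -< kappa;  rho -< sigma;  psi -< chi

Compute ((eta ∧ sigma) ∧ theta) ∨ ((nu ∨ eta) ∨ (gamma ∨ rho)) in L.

eta ∧ sigma = alpha
alpha ∧ theta = alpha
nu ∨ eta = nu
gamma ∨ rho = gamma
nu ∨ gamma = nu
alpha ∨ nu = nu

nu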